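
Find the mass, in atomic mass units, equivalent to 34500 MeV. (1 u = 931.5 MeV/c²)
m = E/c² = 37.04 u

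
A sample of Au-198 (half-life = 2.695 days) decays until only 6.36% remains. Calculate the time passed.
t = t½ × log₂(N₀/N) = 10.71 days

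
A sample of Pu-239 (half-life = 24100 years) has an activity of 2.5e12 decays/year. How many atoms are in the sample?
N = A/λ = 8.692e16 atoms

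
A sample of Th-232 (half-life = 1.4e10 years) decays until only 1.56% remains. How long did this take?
t = t½ × log₂(N₀/N) = 8.403e10 years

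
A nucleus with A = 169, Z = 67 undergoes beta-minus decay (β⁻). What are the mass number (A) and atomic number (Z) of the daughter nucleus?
Daughter: A = 169, Z = 68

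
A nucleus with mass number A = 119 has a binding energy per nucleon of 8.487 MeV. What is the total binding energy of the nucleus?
B.E. = 8.487 × 119 = 1010 MeV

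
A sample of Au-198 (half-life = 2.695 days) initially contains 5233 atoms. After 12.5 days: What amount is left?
N = N₀(1/2)^(t/t½) = 210.1 atoms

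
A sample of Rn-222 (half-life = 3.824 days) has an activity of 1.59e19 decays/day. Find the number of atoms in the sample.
N = A/λ = 8.772e19 atoms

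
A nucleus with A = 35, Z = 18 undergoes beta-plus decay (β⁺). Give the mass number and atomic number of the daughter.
Daughter: A = 35, Z = 17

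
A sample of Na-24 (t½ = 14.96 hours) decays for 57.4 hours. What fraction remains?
N/N₀ = (1/2)^(t/t½) = 0.06998 = 7%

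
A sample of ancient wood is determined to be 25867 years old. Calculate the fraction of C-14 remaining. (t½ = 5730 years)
N/N₀ = (1/2)^(t/t½) = 0.04376 = 4.38%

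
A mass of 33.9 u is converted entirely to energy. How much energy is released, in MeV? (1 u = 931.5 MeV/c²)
E = mc² = 31580 MeV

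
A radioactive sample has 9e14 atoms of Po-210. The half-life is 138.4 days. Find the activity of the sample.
A = λN = 4.507e12 decays/day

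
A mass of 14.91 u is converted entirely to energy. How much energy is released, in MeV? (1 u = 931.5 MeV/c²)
E = mc² = 13890 MeV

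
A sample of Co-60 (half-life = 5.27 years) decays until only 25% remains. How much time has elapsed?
t = t½ × log₂(N₀/N) = 10.54 years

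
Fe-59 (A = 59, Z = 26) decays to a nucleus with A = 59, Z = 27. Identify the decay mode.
ΔA = 0, ΔZ = +1 ⇒ beta-minus decay (β⁻)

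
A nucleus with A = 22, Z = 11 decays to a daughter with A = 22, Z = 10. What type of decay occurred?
ΔA = 0, ΔZ = -1 ⇒ beta-plus decay (β⁺) or electron capture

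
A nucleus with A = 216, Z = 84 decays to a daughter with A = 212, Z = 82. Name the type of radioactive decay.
ΔA = -4, ΔZ = -2 ⇒ alpha decay (α)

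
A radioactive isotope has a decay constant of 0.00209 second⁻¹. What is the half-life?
t½ = ln(2)/λ = 331.6 seconds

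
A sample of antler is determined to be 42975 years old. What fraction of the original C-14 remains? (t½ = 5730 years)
N/N₀ = (1/2)^(t/t½) = 0.005524 = 0.552%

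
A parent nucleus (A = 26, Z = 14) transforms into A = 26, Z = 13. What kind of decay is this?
ΔA = 0, ΔZ = -1 ⇒ beta-plus decay (β⁺) or electron capture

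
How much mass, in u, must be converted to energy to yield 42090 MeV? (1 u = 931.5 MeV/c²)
m = E/c² = 45.19 u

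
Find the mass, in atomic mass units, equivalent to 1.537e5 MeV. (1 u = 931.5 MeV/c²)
m = E/c² = 165 u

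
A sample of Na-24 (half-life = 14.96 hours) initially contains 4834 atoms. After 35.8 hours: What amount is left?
N = N₀(1/2)^(t/t½) = 920.3 atoms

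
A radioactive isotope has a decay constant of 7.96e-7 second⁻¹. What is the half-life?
t½ = ln(2)/λ = 8.708e5 seconds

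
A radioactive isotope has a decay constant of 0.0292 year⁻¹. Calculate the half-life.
t½ = ln(2)/λ = 23.74 years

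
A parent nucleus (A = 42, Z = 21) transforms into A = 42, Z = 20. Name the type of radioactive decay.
ΔA = 0, ΔZ = -1 ⇒ beta-plus decay (β⁺) or electron capture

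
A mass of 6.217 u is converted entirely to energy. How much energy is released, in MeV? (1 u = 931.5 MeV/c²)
E = mc² = 5791 MeV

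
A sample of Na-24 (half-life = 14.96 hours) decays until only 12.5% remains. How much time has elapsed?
t = t½ × log₂(N₀/N) = 44.88 hours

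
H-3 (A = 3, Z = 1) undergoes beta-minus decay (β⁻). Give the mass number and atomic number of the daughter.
Daughter: A = 3, Z = 2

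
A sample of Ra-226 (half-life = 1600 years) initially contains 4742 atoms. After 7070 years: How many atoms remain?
N = N₀(1/2)^(t/t½) = 221.7 atoms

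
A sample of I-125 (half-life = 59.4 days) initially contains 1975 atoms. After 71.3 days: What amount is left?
N = N₀(1/2)^(t/t½) = 859.5 atoms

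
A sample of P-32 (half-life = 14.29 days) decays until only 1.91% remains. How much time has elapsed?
t = t½ × log₂(N₀/N) = 81.6 days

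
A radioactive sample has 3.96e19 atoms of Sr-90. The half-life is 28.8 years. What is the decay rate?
A = λN = 9.531e17 decays/year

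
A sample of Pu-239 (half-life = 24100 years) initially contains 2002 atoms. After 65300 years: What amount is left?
N = N₀(1/2)^(t/t½) = 306.1 atoms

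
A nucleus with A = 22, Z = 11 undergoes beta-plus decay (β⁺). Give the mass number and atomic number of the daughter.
Daughter: A = 22, Z = 10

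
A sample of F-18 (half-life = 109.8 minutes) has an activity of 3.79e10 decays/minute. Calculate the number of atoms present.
N = A/λ = 6.004e12 atoms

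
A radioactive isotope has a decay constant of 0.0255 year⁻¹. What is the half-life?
t½ = ln(2)/λ = 27.18 years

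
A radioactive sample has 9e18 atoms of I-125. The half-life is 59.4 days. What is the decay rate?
A = λN = 1.05e17 decays/day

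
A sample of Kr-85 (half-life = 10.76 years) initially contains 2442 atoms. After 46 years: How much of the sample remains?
N = N₀(1/2)^(t/t½) = 126.1 atoms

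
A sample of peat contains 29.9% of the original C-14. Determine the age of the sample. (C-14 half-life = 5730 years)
Age = t½ × log₂(1/ratio) = 9980 years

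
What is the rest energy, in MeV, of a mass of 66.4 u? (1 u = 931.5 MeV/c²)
E = mc² = 61850 MeV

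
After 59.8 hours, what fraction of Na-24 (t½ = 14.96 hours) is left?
N/N₀ = (1/2)^(t/t½) = 0.06262 = 6.26%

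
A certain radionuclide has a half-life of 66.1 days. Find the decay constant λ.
λ = ln(2)/t½ = 0.01049 day⁻¹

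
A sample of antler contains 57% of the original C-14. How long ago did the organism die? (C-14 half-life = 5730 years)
Age = t½ × log₂(1/ratio) = 4647 years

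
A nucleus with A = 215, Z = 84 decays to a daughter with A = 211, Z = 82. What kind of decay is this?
ΔA = -4, ΔZ = -2 ⇒ alpha decay (α)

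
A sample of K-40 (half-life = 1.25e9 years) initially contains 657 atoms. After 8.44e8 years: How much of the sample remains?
N = N₀(1/2)^(t/t½) = 411.4 atoms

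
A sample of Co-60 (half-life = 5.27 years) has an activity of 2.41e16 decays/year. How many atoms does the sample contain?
N = A/λ = 1.832e17 atoms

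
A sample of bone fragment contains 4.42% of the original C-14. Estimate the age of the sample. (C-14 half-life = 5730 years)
Age = t½ × log₂(1/ratio) = 25780 years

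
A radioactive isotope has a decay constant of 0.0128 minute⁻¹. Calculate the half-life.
t½ = ln(2)/λ = 54.15 minutes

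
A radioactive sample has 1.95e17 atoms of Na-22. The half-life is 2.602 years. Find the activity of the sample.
A = λN = 5.195e16 decays/year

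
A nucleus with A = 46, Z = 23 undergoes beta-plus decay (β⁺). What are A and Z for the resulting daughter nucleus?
Daughter: A = 46, Z = 22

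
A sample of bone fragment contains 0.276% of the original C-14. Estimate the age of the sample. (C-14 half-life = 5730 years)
Age = t½ × log₂(1/ratio) = 48710 years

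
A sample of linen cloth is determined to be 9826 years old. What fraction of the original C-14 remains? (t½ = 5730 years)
N/N₀ = (1/2)^(t/t½) = 0.3046 = 30.5%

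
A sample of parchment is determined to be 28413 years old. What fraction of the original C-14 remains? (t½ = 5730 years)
N/N₀ = (1/2)^(t/t½) = 0.03216 = 3.22%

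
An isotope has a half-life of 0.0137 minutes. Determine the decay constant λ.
λ = ln(2)/t½ = 50.59 minute⁻¹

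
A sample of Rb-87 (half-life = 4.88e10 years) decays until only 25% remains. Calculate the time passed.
t = t½ × log₂(N₀/N) = 9.76e10 years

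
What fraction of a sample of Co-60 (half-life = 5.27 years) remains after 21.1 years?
N/N₀ = (1/2)^(t/t½) = 0.06234 = 6.23%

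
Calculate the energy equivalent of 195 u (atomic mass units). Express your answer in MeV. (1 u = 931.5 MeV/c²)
E = mc² = 1.816e5 MeV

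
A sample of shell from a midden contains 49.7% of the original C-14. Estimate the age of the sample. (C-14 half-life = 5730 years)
Age = t½ × log₂(1/ratio) = 5780 years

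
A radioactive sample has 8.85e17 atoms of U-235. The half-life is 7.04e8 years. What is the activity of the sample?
A = λN = 8.714e8 decays/year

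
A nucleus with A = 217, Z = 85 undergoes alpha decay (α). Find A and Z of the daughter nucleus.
Daughter: A = 213, Z = 83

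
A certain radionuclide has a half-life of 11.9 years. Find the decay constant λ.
λ = ln(2)/t½ = 0.05825 year⁻¹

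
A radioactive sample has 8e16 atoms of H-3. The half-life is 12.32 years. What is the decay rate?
A = λN = 4.501e15 decays/year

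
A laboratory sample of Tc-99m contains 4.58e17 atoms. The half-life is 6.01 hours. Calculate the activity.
A = λN = 5.282e16 decays/hour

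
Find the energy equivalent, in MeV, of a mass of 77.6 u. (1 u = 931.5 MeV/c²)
E = mc² = 72280 MeV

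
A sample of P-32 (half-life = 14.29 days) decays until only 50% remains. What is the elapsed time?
t = t½ × log₂(N₀/N) = 14.29 days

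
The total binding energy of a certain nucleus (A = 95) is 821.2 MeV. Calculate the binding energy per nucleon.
B.E./A = 821.2/95 = 8.644 MeV/nucleon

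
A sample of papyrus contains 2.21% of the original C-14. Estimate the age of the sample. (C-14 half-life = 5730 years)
Age = t½ × log₂(1/ratio) = 31510 years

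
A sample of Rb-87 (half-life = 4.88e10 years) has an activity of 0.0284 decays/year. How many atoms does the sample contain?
N = A/λ = 1.999e9 atoms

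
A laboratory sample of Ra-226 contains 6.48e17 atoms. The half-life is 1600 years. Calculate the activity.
A = λN = 2.807e14 decays/year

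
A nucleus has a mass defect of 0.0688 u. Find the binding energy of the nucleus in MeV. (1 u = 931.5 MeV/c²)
B.E. = Δm × 931.5 = 64.09 MeV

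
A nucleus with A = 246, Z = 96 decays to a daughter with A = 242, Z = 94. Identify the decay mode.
ΔA = -4, ΔZ = -2 ⇒ alpha decay (α)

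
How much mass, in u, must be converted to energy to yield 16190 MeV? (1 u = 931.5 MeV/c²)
m = E/c² = 17.38 u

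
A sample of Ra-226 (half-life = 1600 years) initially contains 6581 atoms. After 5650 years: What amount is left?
N = N₀(1/2)^(t/t½) = 569.2 atoms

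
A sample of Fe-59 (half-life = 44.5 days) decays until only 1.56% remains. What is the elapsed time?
t = t½ × log₂(N₀/N) = 267.1 days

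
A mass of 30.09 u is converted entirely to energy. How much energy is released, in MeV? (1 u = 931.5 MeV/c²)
E = mc² = 28030 MeV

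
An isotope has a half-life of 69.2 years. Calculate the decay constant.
λ = ln(2)/t½ = 0.01002 year⁻¹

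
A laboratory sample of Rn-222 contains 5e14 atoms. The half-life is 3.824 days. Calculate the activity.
A = λN = 9.063e13 decays/day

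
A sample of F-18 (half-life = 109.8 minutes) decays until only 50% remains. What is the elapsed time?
t = t½ × log₂(N₀/N) = 109.8 minutes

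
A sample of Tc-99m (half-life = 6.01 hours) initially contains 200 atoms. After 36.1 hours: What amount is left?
N = N₀(1/2)^(t/t½) = 3.111 atoms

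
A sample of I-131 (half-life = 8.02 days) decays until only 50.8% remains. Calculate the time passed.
t = t½ × log₂(N₀/N) = 7.836 days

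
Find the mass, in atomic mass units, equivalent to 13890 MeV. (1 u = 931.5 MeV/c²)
m = E/c² = 14.91 u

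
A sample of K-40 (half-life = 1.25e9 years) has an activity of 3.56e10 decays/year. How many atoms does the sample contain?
N = A/λ = 6.42e19 atoms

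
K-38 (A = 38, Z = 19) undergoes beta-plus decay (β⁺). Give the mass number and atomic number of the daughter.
Daughter: A = 38, Z = 18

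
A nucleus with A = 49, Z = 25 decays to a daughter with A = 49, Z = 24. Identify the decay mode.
ΔA = 0, ΔZ = -1 ⇒ beta-plus decay (β⁺) or electron capture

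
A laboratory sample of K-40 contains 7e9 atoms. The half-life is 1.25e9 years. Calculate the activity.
A = λN = 3.882 decays/year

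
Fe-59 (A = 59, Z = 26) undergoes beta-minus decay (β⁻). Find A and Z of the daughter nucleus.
Daughter: A = 59, Z = 27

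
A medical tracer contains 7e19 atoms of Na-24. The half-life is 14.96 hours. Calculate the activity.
A = λN = 3.243e18 decays/hour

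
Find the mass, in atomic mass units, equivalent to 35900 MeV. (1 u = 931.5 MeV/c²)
m = E/c² = 38.54 u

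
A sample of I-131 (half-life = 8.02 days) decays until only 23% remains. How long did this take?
t = t½ × log₂(N₀/N) = 17 days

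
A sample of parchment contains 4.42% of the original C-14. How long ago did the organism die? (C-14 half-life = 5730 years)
Age = t½ × log₂(1/ratio) = 25780 years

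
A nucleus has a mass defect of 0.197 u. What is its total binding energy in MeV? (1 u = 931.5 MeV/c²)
B.E. = Δm × 931.5 = 183.5 MeV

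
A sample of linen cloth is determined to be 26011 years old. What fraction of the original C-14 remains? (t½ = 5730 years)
N/N₀ = (1/2)^(t/t½) = 0.043 = 4.3%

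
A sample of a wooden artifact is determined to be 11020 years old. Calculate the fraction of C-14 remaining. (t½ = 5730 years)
N/N₀ = (1/2)^(t/t½) = 0.2637 = 26.4%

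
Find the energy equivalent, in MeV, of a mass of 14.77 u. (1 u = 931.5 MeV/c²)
E = mc² = 13760 MeV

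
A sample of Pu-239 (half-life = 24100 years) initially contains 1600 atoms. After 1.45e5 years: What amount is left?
N = N₀(1/2)^(t/t½) = 24.71 atoms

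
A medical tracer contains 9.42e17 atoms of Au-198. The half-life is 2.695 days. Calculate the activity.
A = λN = 2.423e17 decays/day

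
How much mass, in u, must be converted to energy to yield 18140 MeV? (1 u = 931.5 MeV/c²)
m = E/c² = 19.47 u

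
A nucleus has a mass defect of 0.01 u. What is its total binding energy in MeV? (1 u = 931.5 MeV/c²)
B.E. = Δm × 931.5 = 9.315 MeV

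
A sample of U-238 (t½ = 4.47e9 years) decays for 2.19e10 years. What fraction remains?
N/N₀ = (1/2)^(t/t½) = 0.03351 = 3.35%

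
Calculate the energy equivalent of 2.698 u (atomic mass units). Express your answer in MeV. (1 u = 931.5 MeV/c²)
E = mc² = 2513 MeV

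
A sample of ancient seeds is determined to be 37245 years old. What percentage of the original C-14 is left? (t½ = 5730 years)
N/N₀ = (1/2)^(t/t½) = 0.01105 = 1.1%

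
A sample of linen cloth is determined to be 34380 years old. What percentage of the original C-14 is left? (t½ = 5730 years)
N/N₀ = (1/2)^(t/t½) = 0.01562 = 1.56%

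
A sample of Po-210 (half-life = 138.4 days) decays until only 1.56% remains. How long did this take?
t = t½ × log₂(N₀/N) = 830.7 days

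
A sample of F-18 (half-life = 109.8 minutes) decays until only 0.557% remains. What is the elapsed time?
t = t½ × log₂(N₀/N) = 822.2 minutes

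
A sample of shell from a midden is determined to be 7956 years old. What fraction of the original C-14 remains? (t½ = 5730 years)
N/N₀ = (1/2)^(t/t½) = 0.382 = 38.2%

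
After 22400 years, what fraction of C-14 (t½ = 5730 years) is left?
N/N₀ = (1/2)^(t/t½) = 0.06656 = 6.66%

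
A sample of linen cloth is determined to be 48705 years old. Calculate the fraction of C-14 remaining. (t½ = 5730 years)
N/N₀ = (1/2)^(t/t½) = 0.002762 = 0.276%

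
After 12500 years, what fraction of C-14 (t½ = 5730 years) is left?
N/N₀ = (1/2)^(t/t½) = 0.2204 = 22%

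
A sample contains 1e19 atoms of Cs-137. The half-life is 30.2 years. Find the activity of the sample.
A = λN = 2.295e17 decays/year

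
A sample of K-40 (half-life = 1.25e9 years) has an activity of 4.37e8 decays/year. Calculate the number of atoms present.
N = A/λ = 7.881e17 atoms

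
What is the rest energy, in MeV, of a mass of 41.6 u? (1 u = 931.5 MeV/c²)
E = mc² = 38750 MeV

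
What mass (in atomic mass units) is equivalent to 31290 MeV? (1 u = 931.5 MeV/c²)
m = E/c² = 33.59 u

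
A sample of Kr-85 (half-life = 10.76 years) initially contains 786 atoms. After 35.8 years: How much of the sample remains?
N = N₀(1/2)^(t/t½) = 78.32 atoms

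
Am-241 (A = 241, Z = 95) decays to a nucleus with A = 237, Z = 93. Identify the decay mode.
ΔA = -4, ΔZ = -2 ⇒ alpha decay (α)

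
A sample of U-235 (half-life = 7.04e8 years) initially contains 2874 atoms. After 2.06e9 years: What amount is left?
N = N₀(1/2)^(t/t½) = 378.1 atoms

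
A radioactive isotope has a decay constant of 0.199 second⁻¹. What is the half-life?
t½ = ln(2)/λ = 3.483 seconds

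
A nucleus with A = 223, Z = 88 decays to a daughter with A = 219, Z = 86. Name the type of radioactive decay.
ΔA = -4, ΔZ = -2 ⇒ alpha decay (α)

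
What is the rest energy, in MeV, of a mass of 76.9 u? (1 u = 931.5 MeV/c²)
E = mc² = 71630 MeV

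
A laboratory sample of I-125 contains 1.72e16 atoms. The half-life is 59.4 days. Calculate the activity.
A = λN = 2.007e14 decays/day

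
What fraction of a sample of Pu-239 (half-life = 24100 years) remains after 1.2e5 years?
N/N₀ = (1/2)^(t/t½) = 0.0317 = 3.17%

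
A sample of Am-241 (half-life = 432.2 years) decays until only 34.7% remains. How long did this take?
t = t½ × log₂(N₀/N) = 660 years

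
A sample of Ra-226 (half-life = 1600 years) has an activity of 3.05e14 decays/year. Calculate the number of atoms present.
N = A/λ = 7.04e17 atoms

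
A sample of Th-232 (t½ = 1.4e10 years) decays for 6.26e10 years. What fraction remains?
N/N₀ = (1/2)^(t/t½) = 0.04508 = 4.51%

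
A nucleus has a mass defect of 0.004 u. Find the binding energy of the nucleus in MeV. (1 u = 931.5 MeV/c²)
B.E. = Δm × 931.5 = 3.726 MeV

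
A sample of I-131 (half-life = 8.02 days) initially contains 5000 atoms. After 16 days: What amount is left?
N = N₀(1/2)^(t/t½) = 1254 atoms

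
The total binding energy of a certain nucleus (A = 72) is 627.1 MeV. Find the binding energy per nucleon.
B.E./A = 627.1/72 = 8.71 MeV/nucleon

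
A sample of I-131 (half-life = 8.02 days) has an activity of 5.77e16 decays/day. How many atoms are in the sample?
N = A/λ = 6.676e17 atoms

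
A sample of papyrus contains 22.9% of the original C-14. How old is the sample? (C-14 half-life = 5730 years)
Age = t½ × log₂(1/ratio) = 12190 years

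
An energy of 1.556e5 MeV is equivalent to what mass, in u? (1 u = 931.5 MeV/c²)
m = E/c² = 167 u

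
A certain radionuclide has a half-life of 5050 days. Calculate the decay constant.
λ = ln(2)/t½ = 1.373e-4 day⁻¹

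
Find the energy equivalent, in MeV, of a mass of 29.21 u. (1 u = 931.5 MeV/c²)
E = mc² = 27210 MeV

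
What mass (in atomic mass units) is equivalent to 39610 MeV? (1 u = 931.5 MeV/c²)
m = E/c² = 42.52 u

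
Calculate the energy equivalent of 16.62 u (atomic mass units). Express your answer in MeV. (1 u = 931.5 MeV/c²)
E = mc² = 15480 MeV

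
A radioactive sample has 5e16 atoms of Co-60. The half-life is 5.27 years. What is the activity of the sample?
A = λN = 6.576e15 decays/year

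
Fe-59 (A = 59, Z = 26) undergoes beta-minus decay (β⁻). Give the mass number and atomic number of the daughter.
Daughter: A = 59, Z = 27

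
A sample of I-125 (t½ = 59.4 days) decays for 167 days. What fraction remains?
N/N₀ = (1/2)^(t/t½) = 0.1425 = 14.2%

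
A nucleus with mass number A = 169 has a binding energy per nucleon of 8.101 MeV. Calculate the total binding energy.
B.E. = 8.101 × 169 = 1369 MeV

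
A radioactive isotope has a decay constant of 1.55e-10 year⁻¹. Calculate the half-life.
t½ = ln(2)/λ = 4.472e9 years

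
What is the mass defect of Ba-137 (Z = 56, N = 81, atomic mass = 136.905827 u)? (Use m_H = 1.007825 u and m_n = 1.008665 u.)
Δm = Z·m_H + N·m_n − M = 1.234 u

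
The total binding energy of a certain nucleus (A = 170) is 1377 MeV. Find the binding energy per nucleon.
B.E./A = 1377/170 = 8.1 MeV/nucleon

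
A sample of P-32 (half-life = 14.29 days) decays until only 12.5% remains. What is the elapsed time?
t = t½ × log₂(N₀/N) = 42.87 days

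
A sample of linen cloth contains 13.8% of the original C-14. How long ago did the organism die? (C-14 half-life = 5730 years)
Age = t½ × log₂(1/ratio) = 16370 years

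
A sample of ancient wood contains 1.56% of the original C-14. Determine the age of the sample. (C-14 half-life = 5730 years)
Age = t½ × log₂(1/ratio) = 34390 years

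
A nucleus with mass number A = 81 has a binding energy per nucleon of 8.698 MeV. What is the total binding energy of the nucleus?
B.E. = 8.698 × 81 = 704.5 MeV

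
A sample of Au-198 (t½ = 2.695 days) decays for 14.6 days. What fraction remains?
N/N₀ = (1/2)^(t/t½) = 0.0234 = 2.34%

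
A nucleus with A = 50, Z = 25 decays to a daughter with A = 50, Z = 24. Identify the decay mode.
ΔA = 0, ΔZ = -1 ⇒ beta-plus decay (β⁺) or electron capture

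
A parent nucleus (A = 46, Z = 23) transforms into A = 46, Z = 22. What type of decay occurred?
ΔA = 0, ΔZ = -1 ⇒ beta-plus decay (β⁺) or electron capture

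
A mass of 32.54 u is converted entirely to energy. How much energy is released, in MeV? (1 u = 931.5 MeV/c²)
E = mc² = 30310 MeV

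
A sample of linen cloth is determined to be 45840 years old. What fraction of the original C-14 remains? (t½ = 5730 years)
N/N₀ = (1/2)^(t/t½) = 0.003906 = 0.391%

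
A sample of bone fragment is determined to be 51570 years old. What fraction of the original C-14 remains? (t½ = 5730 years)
N/N₀ = (1/2)^(t/t½) = 0.001953 = 0.195%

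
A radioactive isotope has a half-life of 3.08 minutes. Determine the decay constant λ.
λ = ln(2)/t½ = 0.225 minute⁻¹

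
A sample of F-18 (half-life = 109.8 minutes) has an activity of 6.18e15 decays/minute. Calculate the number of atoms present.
N = A/λ = 9.79e17 atoms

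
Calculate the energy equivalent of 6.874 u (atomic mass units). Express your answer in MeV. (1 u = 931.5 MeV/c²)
E = mc² = 6403 MeV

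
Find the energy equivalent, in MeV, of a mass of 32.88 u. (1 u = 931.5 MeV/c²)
E = mc² = 30630 MeV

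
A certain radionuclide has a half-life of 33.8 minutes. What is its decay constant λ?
λ = ln(2)/t½ = 0.02051 minute⁻¹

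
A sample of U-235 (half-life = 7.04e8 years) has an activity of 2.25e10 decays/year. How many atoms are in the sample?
N = A/λ = 2.285e19 atoms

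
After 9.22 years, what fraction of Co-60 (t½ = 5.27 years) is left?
N/N₀ = (1/2)^(t/t½) = 0.2974 = 29.7%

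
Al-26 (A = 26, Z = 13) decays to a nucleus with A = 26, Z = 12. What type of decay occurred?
ΔA = 0, ΔZ = -1 ⇒ beta-plus decay (β⁺) or electron capture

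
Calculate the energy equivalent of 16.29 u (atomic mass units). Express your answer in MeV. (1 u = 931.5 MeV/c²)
E = mc² = 15170 MeV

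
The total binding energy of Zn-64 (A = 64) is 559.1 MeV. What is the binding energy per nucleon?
B.E./A = 559.1/64 = 8.736 MeV/nucleon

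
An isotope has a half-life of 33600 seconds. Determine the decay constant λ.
λ = ln(2)/t½ = 2.063e-5 second⁻¹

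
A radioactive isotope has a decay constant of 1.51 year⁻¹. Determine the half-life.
t½ = ln(2)/λ = 0.459 years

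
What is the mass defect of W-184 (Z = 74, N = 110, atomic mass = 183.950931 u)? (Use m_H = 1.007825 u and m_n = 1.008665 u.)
Δm = Z·m_H + N·m_n − M = 1.581 u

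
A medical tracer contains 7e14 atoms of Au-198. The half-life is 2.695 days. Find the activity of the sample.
A = λN = 1.8e14 decays/day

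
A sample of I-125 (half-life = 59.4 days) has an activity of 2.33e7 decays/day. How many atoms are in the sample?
N = A/λ = 1.997e9 atoms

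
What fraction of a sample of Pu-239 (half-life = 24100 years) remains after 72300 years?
N/N₀ = (1/2)^(t/t½) = 0.125 = 12.5%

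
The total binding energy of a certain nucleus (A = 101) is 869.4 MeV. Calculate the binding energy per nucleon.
B.E./A = 869.4/101 = 8.608 MeV/nucleon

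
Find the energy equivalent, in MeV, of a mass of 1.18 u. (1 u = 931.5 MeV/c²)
E = mc² = 1099 MeV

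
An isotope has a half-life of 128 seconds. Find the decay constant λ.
λ = ln(2)/t½ = 0.005415 second⁻¹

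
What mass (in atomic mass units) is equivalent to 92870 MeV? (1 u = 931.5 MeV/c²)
m = E/c² = 99.7 u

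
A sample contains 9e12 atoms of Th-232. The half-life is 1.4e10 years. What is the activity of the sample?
A = λN = 445.6 decays/year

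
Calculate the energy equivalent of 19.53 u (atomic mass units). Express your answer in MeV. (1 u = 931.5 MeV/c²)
E = mc² = 18190 MeV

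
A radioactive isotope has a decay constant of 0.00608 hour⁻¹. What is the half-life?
t½ = ln(2)/λ = 114 hours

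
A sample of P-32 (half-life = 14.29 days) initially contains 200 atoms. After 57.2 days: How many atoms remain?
N = N₀(1/2)^(t/t½) = 12.48 atoms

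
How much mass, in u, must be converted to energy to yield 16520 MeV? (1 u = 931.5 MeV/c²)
m = E/c² = 17.73 u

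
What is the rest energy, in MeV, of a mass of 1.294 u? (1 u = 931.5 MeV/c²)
E = mc² = 1205 MeV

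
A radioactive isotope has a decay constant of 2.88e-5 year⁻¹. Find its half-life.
t½ = ln(2)/λ = 24070 years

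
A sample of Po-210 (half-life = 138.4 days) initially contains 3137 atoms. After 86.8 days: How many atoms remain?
N = N₀(1/2)^(t/t½) = 2031 atoms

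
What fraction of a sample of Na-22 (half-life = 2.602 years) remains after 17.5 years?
N/N₀ = (1/2)^(t/t½) = 0.009449 = 0.945%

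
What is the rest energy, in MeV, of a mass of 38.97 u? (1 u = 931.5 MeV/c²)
E = mc² = 36300 MeV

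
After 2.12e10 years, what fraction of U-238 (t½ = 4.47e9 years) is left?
N/N₀ = (1/2)^(t/t½) = 0.03735 = 3.74%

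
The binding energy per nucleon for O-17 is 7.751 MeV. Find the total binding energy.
B.E. = 7.751 × 17 = 131.8 MeV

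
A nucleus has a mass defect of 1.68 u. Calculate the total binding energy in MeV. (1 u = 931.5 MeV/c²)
B.E. = Δm × 931.5 = 1565 MeV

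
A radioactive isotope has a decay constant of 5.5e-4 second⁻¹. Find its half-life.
t½ = ln(2)/λ = 1260 seconds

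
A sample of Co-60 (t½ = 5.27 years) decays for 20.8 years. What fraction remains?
N/N₀ = (1/2)^(t/t½) = 0.06484 = 6.48%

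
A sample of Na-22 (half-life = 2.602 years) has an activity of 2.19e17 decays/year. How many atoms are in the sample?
N = A/λ = 8.221e17 atoms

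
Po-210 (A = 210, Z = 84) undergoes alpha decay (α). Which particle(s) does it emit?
α particle = ⁴₂He (2 protons + 2 neutrons)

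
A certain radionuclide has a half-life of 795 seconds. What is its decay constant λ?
λ = ln(2)/t½ = 8.719e-4 second⁻¹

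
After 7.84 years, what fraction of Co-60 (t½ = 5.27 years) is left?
N/N₀ = (1/2)^(t/t½) = 0.3566 = 35.7%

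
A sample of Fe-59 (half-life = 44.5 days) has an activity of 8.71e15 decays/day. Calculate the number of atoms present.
N = A/λ = 5.592e17 atoms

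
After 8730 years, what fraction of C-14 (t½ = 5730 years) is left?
N/N₀ = (1/2)^(t/t½) = 0.3478 = 34.8%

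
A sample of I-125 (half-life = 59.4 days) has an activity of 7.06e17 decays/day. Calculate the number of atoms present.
N = A/λ = 6.05e19 atoms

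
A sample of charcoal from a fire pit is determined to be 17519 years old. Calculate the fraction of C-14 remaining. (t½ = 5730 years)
N/N₀ = (1/2)^(t/t½) = 0.1201 = 12%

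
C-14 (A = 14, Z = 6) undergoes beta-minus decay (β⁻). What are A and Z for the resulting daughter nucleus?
Daughter: A = 14, Z = 7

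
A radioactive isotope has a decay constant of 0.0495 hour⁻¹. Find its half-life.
t½ = ln(2)/λ = 14 hours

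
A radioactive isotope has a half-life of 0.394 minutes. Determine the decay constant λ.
λ = ln(2)/t½ = 1.759 minute⁻¹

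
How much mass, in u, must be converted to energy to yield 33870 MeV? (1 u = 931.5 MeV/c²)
m = E/c² = 36.36 u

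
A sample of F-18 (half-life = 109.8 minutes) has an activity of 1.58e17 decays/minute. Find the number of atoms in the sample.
N = A/λ = 2.503e19 atoms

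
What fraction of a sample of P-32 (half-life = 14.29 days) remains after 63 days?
N/N₀ = (1/2)^(t/t½) = 0.04708 = 4.71%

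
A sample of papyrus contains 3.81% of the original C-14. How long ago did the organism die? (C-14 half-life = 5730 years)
Age = t½ × log₂(1/ratio) = 27010 years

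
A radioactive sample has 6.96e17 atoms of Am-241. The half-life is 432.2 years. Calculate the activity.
A = λN = 1.116e15 decays/year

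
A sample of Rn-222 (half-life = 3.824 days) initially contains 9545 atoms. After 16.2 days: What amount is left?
N = N₀(1/2)^(t/t½) = 506.4 atoms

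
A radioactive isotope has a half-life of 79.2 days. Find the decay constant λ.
λ = ln(2)/t½ = 0.008752 day⁻¹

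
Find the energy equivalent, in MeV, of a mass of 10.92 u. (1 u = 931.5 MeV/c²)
E = mc² = 10170 MeV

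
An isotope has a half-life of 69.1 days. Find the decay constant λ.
λ = ln(2)/t½ = 0.01003 day⁻¹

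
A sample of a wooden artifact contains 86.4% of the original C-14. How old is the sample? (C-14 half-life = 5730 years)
Age = t½ × log₂(1/ratio) = 1208 years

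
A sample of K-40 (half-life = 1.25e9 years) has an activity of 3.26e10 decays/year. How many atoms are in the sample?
N = A/λ = 5.879e19 atoms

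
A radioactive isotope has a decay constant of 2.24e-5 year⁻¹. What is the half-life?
t½ = ln(2)/λ = 30940 years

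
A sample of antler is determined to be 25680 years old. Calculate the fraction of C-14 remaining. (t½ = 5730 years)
N/N₀ = (1/2)^(t/t½) = 0.04476 = 4.48%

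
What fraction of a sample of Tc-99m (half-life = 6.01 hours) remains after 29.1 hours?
N/N₀ = (1/2)^(t/t½) = 0.03487 = 3.49%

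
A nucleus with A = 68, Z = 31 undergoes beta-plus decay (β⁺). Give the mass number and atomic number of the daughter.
Daughter: A = 68, Z = 30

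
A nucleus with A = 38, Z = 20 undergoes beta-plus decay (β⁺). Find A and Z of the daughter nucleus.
Daughter: A = 38, Z = 19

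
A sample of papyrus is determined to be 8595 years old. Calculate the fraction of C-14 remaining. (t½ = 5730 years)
N/N₀ = (1/2)^(t/t½) = 0.3536 = 35.4%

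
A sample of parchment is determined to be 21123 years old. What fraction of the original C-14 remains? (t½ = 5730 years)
N/N₀ = (1/2)^(t/t½) = 0.07768 = 7.77%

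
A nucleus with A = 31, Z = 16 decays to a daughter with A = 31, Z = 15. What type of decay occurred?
ΔA = 0, ΔZ = -1 ⇒ beta-plus decay (β⁺) or electron capture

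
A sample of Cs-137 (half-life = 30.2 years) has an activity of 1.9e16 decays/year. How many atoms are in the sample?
N = A/λ = 8.278e17 atoms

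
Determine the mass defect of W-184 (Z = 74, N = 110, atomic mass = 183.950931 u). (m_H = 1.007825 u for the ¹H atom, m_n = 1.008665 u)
Δm = Z·m_H + N·m_n − M = 1.581 u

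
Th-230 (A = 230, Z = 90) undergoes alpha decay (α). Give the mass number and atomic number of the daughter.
Daughter: A = 226, Z = 88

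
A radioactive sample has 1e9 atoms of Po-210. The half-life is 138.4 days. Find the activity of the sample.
A = λN = 5.008e6 decays/day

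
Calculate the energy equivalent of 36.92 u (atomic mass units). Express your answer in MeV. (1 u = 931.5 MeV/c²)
E = mc² = 34390 MeV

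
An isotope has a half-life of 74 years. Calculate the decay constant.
λ = ln(2)/t½ = 0.009367 year⁻¹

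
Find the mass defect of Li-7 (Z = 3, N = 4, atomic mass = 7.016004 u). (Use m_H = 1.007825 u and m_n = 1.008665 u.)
Δm = Z·m_H + N·m_n − M = 0.04213 u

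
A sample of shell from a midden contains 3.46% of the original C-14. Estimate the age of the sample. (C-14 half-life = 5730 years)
Age = t½ × log₂(1/ratio) = 27810 years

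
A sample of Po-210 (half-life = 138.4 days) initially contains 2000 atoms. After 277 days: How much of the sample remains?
N = N₀(1/2)^(t/t½) = 499.5 atoms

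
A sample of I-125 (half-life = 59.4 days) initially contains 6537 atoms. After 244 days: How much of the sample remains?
N = N₀(1/2)^(t/t½) = 379.2 atoms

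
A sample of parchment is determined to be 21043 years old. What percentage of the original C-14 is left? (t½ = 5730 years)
N/N₀ = (1/2)^(t/t½) = 0.07843 = 7.84%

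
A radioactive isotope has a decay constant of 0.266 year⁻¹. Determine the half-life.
t½ = ln(2)/λ = 2.606 years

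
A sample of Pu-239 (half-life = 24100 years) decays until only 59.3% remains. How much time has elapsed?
t = t½ × log₂(N₀/N) = 18170 years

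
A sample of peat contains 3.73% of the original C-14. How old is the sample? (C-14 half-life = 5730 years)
Age = t½ × log₂(1/ratio) = 27190 years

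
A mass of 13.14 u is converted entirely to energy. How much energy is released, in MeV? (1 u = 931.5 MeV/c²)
E = mc² = 12240 MeV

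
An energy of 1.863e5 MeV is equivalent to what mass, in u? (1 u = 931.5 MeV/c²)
m = E/c² = 200 u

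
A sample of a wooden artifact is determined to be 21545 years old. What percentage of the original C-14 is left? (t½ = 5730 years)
N/N₀ = (1/2)^(t/t½) = 0.07381 = 7.38%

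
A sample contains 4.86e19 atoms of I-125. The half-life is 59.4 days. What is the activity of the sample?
A = λN = 5.671e17 decays/day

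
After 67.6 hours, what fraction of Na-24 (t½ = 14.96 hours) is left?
N/N₀ = (1/2)^(t/t½) = 0.04362 = 4.36%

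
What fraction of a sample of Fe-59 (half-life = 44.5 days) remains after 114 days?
N/N₀ = (1/2)^(t/t½) = 0.1694 = 16.9%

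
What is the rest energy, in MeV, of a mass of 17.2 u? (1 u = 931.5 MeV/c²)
E = mc² = 16020 MeV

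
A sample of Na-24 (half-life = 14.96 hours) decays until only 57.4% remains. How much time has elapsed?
t = t½ × log₂(N₀/N) = 11.98 hours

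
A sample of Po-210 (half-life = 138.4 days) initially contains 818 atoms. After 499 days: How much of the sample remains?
N = N₀(1/2)^(t/t½) = 67.2 atoms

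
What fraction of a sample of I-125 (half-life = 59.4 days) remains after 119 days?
N/N₀ = (1/2)^(t/t½) = 0.2494 = 24.9%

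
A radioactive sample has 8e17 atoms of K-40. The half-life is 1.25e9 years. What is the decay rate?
A = λN = 4.436e8 decays/year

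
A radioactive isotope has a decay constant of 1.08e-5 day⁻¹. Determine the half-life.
t½ = ln(2)/λ = 64180 days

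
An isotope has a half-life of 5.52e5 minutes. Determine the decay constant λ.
λ = ln(2)/t½ = 1.256e-6 minute⁻¹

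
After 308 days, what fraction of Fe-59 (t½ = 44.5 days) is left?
N/N₀ = (1/2)^(t/t½) = 0.00825 = 0.825%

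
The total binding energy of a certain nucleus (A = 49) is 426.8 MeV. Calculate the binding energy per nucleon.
B.E./A = 426.8/49 = 8.71 MeV/nucleon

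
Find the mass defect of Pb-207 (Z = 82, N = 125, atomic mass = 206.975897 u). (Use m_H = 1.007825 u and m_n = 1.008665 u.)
Δm = Z·m_H + N·m_n − M = 1.749 u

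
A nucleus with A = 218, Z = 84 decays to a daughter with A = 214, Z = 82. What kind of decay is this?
ΔA = -4, ΔZ = -2 ⇒ alpha decay (α)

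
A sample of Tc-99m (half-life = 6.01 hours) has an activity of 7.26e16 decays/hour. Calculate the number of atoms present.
N = A/λ = 6.295e17 atoms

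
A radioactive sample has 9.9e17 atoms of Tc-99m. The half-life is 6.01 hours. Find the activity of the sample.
A = λN = 1.142e17 decays/hour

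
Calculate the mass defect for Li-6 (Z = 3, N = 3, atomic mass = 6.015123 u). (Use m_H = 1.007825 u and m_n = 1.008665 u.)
Δm = Z·m_H + N·m_n − M = 0.03435 u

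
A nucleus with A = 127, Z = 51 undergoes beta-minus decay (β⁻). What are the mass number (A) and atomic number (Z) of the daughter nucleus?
Daughter: A = 127, Z = 52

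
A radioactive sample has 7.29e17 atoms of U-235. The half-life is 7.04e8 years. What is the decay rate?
A = λN = 7.178e8 decays/year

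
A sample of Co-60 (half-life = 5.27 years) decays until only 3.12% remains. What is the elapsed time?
t = t½ × log₂(N₀/N) = 26.36 years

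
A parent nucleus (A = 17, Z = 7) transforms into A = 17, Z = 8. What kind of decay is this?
ΔA = 0, ΔZ = +1 ⇒ beta-minus decay (β⁻)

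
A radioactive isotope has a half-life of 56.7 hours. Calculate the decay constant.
λ = ln(2)/t½ = 0.01222 hour⁻¹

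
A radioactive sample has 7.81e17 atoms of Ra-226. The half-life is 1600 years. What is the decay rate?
A = λN = 3.383e14 decays/year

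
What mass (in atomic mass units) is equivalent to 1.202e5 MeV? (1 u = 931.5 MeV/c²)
m = E/c² = 129 u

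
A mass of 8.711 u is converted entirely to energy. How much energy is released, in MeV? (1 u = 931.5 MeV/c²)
E = mc² = 8114 MeV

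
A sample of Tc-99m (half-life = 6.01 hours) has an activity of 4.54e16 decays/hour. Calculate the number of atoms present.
N = A/λ = 3.936e17 atoms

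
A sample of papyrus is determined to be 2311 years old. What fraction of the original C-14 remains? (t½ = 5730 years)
N/N₀ = (1/2)^(t/t½) = 0.7561 = 75.6%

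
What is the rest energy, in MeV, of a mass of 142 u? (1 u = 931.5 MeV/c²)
E = mc² = 1.323e5 MeV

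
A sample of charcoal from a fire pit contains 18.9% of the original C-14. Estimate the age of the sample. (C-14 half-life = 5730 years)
Age = t½ × log₂(1/ratio) = 13770 years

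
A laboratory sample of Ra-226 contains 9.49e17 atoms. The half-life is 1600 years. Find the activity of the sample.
A = λN = 4.111e14 decays/year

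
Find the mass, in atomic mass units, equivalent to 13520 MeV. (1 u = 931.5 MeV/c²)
m = E/c² = 14.51 u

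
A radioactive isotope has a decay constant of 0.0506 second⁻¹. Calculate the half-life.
t½ = ln(2)/λ = 13.7 seconds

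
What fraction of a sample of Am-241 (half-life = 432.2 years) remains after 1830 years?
N/N₀ = (1/2)^(t/t½) = 0.05314 = 5.31%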